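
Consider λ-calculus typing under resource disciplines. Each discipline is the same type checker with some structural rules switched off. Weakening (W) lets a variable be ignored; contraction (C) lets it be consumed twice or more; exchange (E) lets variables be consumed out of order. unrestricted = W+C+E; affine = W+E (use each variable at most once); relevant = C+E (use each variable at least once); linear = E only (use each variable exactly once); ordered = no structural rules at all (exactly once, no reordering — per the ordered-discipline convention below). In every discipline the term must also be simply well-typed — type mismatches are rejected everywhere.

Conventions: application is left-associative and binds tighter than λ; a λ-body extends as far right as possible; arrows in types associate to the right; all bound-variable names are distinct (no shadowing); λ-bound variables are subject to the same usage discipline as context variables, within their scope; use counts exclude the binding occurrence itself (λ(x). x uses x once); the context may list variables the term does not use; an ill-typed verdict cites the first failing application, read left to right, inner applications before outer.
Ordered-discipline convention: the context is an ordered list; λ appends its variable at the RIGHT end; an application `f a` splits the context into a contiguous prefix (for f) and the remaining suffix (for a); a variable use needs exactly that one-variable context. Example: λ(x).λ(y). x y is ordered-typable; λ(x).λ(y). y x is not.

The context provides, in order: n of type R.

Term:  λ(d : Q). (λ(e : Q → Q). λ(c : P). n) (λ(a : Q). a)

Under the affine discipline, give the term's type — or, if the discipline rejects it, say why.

term : Q → P → R
usage: n=1; d [bound]=0; e [bound]=0; c [bound]=0; a [bound]=1
uses in reading order: n, a
typing: well-typed at Q → P → R
per-discipline verdicts: ordered ✗; linear ✗; affine ✓; relevant ✗; unrestricted ✓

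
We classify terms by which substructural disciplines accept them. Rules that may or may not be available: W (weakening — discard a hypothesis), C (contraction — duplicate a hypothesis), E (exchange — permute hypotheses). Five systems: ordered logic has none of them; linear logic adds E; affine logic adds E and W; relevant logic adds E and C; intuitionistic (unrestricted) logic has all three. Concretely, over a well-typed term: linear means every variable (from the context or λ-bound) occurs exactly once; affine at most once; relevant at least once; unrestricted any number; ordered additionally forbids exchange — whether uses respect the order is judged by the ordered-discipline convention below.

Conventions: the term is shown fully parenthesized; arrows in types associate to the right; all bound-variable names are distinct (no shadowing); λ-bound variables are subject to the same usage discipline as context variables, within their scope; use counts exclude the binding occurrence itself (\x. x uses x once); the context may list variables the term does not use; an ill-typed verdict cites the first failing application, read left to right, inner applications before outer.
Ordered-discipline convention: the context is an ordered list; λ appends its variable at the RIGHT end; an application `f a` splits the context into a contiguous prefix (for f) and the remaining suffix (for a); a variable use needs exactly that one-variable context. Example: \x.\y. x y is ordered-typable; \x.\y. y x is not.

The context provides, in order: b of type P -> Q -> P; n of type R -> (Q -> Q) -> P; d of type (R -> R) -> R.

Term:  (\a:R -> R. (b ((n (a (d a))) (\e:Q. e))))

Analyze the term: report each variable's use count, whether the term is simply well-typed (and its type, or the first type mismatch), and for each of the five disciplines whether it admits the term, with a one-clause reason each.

variable uses: b: 1, n: 1, d: 1, a [bound]: 2, e [bound]: 1
left-to-right use order: b, n, a, d, a, e
typing: ✓ — (R -> R) -> Q -> P
ordered: ✗ — uses contraction: a ×2
linear: ✗ — uses contraction: a ×2
affine: ✗ — uses contraction: a ×2
relevant: ✓ — b, n, d, a, e: all used, weakening unneeded
unrestricted: ✓ — simply typable at (R -> R) -> Q -> P; W, C, E all held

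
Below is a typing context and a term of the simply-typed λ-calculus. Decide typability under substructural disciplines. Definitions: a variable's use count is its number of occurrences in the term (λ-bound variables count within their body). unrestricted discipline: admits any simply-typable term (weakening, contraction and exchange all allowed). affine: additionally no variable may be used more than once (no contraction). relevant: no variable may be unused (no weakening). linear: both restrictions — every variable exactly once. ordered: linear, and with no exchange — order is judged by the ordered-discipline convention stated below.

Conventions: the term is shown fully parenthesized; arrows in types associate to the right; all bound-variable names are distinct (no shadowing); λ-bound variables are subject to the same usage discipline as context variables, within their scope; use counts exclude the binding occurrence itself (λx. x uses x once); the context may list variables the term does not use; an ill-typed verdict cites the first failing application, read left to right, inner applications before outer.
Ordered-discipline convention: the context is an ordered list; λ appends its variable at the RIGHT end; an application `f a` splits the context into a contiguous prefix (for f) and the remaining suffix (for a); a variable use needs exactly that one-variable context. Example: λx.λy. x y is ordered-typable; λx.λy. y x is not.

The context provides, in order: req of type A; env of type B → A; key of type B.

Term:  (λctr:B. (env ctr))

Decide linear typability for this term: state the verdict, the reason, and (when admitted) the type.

no — unused: req, key — weakening required
variable uses: req=0, env=1, key=0, ctr [bound]=1
use order (left to right): env, ctr
typing: well-typed — term : B → A
all disciplines: ordered ✗, linear ✗, affine ✓, relevant ✗, unrestricted ✓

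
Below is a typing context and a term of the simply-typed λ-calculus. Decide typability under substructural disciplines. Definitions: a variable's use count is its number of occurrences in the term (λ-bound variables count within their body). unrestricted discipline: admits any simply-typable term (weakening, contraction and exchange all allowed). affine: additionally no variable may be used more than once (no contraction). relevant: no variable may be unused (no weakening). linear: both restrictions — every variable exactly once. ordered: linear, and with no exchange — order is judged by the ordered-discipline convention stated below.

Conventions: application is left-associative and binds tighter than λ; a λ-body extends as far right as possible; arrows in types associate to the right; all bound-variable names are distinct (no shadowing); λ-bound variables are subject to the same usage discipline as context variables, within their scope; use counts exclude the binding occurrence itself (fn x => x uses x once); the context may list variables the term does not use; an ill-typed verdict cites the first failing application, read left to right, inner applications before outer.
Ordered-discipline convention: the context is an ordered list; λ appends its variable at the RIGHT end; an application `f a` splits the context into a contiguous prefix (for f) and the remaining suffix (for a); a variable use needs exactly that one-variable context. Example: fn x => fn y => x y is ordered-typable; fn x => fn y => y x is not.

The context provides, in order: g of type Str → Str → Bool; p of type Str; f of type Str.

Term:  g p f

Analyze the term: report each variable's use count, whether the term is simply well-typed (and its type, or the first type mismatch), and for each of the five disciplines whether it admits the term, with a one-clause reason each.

counts: g=1, p=1, f=1
left-to-right use order: g, p, f
typing: well-typed at Bool
ordered: ✓, single-use (g, p, f), ordered derivation ok
linear: ✓, g, p, f: one use apiece
affine: ✓, no duplicate uses among g, p, f
relevant: ✓, none of g, p, f goes unused
unrestricted: ✓, well-typed at Bool; no restrictions here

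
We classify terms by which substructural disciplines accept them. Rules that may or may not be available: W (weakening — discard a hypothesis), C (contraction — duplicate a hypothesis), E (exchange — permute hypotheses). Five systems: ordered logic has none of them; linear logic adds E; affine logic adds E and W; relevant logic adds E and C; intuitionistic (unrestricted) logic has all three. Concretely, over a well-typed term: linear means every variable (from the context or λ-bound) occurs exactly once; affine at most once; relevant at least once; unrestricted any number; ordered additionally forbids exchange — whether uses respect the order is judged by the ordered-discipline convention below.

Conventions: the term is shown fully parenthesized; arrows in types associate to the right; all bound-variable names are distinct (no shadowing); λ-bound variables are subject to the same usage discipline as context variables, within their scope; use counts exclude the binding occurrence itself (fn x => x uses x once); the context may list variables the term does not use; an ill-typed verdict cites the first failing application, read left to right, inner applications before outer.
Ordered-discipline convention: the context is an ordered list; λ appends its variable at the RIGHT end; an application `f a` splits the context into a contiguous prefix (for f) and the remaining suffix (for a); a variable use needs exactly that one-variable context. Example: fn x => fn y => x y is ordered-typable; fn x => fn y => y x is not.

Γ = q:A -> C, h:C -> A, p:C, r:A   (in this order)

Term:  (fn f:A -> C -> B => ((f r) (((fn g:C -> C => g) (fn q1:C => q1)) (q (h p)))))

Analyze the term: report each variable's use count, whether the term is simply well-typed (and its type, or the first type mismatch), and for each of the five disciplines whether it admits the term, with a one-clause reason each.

usage: q: 1×, h: 1×, p: 1×, r: 1×, f [bound]: 1×, g [bound]: 1×, q1 [bound]: 1×
uses in reading order: f, r, g, q1, q, h, p
typing: well-typed at (A -> C -> B) -> B
ordered: ✗ — needs exchange: uses follow f, r, g, q1, q, h, p
linear: ✓ — each of q, h, p, r, f, g, q1 used exactly once
affine: ✓ — none of q, h, p, r, f, g, q1 used more than once
relevant: ✓ — at least one use each (q, h, p, r, f, g, q1)
unrestricted: ✓ — well-typed at (A -> C -> B) -> B; no restrictions here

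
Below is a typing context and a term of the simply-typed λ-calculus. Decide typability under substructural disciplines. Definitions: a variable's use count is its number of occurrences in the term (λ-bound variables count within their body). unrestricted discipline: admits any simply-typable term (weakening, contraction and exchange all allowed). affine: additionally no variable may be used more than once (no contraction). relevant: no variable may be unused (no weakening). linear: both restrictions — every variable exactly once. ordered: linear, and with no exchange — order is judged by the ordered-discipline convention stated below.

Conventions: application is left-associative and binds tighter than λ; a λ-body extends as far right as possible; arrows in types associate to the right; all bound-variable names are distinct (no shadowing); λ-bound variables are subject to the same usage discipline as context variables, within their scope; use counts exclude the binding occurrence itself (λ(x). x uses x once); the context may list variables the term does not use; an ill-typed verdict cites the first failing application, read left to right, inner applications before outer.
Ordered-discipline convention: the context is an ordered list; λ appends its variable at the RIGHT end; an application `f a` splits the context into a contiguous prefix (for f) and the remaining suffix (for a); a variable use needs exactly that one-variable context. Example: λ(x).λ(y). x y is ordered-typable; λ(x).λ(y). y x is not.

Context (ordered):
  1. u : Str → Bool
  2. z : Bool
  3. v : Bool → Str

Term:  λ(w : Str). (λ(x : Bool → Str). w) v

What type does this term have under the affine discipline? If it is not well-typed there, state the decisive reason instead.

term : Str → Str
variable uses: u: 0, z: 0, v: 1, w (bound): 1, x (bound): 0
uses in reading order: w, v
typing: the term checks, with type Str → Str
all disciplines: ordered ✗ · linear ✗ · affine ✓ · relevant ✗ · unrestricted ✓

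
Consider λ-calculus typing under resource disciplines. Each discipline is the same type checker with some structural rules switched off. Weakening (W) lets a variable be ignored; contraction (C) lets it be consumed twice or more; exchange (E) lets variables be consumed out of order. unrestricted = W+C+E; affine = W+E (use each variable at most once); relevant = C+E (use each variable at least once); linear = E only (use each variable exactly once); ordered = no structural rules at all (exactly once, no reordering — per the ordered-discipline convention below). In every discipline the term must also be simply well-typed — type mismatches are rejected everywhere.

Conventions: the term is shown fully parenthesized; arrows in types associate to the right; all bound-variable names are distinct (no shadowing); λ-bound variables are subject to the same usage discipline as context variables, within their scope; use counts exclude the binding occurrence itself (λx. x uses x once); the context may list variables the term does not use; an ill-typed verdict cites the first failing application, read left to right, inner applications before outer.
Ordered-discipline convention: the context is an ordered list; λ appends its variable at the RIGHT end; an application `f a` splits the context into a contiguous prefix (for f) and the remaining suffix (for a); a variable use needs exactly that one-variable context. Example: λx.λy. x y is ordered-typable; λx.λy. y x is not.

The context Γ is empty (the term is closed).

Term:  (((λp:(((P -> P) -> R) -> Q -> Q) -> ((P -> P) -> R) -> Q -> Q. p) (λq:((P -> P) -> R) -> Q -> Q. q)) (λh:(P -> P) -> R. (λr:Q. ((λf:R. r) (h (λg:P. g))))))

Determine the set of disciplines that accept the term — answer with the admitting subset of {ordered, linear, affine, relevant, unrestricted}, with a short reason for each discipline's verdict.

admitting disciplines: affine, unrestricted
use counts: p (λ-bound)=1; q (λ-bound)=1; h (λ-bound)=1; r (λ-bound)=1; f (λ-bound)=0; g (λ-bound)=1
uses in reading order: p, q, r, h, g
typing: well-typed at ((P -> P) -> R) -> Q -> Q
ordered ✗ (needs weakening: f unused)
linear ✗ (needs weakening: f unused)
affine ✓ (at most one use each (p, q, h, r, f, g))
relevant ✗ (needs weakening: f unused)
unrestricted ✓ (simply typable at ((P -> P) -> R) -> Q -> Q; W, C, E all held)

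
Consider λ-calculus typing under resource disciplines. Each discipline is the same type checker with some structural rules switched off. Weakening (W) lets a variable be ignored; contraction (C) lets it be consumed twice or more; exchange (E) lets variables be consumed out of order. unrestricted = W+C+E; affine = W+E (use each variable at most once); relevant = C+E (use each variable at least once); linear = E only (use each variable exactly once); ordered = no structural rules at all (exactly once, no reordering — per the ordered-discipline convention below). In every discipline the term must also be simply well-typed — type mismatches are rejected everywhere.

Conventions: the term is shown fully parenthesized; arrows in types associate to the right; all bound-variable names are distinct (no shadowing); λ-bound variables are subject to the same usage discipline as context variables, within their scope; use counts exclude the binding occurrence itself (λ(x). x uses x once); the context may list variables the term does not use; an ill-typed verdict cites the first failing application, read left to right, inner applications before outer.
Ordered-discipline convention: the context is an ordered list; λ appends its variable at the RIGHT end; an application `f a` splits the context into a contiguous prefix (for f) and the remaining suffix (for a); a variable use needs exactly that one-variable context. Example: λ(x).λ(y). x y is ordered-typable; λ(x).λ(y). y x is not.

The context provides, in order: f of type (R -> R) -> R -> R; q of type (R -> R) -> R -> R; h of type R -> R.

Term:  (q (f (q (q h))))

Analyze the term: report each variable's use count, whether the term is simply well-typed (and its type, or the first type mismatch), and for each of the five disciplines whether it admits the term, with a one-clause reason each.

usage: f=1, q=3, h=1
left-to-right use order: q, f, q, q, h
typing: the term checks, with type R -> R
ordered: ✗, q ×3 used more than once (contraction)
linear: ✗, q ×3 used more than once (contraction)
affine: ✗, q ×3 used more than once (contraction)
relevant: ✓, f, q, h: all used, weakening unneeded
unrestricted: ✓, typability at R -> R is all that's needed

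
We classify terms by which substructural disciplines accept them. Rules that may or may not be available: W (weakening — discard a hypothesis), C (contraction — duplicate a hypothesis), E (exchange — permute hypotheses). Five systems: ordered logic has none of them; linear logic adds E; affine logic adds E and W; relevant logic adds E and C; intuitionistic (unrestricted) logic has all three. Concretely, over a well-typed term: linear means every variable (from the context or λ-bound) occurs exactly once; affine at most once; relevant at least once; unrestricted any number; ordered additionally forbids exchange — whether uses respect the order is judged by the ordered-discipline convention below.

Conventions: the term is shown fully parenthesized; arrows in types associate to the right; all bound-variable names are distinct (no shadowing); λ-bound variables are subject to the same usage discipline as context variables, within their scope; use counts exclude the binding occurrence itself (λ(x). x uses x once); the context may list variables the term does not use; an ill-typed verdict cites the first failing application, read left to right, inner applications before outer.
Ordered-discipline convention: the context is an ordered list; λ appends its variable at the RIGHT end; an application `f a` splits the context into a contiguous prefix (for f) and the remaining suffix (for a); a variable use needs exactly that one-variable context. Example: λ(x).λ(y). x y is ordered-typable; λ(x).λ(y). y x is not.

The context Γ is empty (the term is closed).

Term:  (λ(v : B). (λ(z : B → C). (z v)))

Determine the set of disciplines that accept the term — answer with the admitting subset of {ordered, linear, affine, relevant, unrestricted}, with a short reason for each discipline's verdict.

admitted in: linear, affine, relevant, unrestricted
use counts: v (λ-bound): 1×; z (λ-bound): 1×
left-to-right use order: z, v
typing: ✓ — B → (B → C) → C
ordered: ✗, needs exchange: uses follow z, v
linear: ✓, each of v, z used exactly once
affine: ✓, v, z: no repeats, contraction unneeded
relevant: ✓, none of v, z goes unused
unrestricted: ✓, type-checks (B → (B → C) → C) and nothing is barred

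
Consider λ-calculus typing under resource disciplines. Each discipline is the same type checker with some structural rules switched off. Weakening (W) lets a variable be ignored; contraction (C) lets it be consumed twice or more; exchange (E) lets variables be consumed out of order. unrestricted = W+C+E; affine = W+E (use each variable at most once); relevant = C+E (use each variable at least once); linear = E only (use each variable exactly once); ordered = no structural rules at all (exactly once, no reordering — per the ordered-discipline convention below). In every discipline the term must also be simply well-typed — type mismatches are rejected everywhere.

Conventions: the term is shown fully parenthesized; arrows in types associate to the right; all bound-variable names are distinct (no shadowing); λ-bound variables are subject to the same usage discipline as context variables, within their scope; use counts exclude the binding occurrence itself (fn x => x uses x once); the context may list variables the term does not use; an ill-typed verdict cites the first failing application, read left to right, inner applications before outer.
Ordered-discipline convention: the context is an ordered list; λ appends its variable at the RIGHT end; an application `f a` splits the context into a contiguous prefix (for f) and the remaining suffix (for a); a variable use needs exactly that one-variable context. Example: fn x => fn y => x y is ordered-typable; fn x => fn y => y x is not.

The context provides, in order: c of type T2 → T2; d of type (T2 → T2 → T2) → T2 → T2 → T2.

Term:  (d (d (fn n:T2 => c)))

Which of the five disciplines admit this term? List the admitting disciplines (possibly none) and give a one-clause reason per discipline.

admitted in: unrestricted
usage: c=1, d=2, n (λ-bound)=0
order of uses: d, d, c
typing: ✓ — T2 → T2 → T2
ordered: ✗, uses contraction: d ×2; needs weakening: n unused
linear: ✗, uses contraction: d ×2; needs weakening: n unused
affine: ✗, uses contraction: d ×2
relevant: ✗, needs weakening: n unused
unrestricted: ✓, typability at T2 → T2 → T2 is all that's needed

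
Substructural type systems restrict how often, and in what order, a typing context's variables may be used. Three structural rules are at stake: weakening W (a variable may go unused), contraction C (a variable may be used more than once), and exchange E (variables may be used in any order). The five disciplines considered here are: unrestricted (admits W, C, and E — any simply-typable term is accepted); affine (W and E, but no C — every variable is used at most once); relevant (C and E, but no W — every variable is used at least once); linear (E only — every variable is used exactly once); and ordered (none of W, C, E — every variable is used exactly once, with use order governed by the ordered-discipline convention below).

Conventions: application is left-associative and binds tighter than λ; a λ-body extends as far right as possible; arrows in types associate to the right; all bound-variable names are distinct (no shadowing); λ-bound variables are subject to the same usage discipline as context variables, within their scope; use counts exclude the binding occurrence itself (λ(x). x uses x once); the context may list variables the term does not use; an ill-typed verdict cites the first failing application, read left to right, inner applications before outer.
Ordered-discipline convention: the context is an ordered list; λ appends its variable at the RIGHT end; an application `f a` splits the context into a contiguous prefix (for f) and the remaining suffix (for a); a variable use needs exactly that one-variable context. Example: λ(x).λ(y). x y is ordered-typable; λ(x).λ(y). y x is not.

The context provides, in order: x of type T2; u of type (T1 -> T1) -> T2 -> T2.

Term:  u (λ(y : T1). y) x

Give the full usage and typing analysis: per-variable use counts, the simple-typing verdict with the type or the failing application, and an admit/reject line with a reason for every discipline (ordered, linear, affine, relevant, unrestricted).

variable uses: x: 1×, u: 1×, y (bound): 1×
uses in reading order: u, y, x
typing: well-typed — term : T2
ordered: ✗, needs exchange: uses follow u, y, x
linear: ✓, x, u, y: one use apiece
affine: ✓, x, u, y: no repeats, contraction unneeded
relevant: ✓, none of x, u, y goes unused
unrestricted: ✓, simply typable at T2; W, C, E all held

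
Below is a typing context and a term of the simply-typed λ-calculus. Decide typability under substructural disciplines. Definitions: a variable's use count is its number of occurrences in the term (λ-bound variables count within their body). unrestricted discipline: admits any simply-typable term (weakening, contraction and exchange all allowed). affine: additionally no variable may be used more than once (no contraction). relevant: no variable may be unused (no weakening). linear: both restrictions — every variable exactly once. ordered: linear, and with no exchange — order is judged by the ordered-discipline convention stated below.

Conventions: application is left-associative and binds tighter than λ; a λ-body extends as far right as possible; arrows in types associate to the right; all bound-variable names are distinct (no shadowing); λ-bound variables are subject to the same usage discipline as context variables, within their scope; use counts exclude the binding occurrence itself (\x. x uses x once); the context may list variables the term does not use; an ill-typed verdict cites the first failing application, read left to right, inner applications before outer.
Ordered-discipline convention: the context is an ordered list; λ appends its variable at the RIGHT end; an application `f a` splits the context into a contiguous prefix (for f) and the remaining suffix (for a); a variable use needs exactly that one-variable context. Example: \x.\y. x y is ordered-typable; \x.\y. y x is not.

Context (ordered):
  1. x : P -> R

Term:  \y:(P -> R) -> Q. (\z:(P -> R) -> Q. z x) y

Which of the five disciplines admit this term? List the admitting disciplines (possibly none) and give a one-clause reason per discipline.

admitted in: linear, affine, relevant, unrestricted
counts: x: 1×, y (λ-bound): 1×, z (λ-bound): 1×
left-to-right use order: z, x, y
typing: well-typed at ((P -> R) -> Q) -> Q
ordered: ✗, no ordered split (uses run z, x, y)
linear: ✓, single use per variable (x, y, z)
affine: ✓, at most one use each (x, y, z)
relevant: ✓, x, y, z: all used, weakening unneeded
unrestricted: ✓, typability at ((P -> R) -> Q) -> Q is all that's needed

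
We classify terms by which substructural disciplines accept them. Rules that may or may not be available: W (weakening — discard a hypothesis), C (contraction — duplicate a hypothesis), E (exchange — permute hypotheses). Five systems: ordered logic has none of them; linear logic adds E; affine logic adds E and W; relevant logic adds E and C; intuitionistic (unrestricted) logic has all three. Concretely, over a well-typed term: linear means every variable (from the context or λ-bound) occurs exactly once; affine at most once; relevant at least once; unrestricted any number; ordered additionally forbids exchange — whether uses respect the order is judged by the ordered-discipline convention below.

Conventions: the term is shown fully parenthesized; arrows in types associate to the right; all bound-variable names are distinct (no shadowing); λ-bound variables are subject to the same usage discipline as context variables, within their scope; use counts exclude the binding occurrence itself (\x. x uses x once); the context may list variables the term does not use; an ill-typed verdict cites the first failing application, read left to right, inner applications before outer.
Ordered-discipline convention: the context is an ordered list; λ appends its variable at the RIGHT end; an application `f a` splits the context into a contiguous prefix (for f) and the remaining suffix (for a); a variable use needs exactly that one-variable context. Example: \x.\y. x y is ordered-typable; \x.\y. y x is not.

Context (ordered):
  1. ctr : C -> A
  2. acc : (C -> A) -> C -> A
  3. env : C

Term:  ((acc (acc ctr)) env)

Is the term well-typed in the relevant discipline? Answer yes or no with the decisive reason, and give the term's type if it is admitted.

yes — none of ctr, acc, env goes unused; term : A
variable uses: ctr ×1; acc ×2; env ×1
use order (left to right): acc, acc, ctr, env
typing: ✓ — A
across the five disciplines: ordered ✗ · linear ✗ · affine ✗ · relevant ✓ · unrestricted ✓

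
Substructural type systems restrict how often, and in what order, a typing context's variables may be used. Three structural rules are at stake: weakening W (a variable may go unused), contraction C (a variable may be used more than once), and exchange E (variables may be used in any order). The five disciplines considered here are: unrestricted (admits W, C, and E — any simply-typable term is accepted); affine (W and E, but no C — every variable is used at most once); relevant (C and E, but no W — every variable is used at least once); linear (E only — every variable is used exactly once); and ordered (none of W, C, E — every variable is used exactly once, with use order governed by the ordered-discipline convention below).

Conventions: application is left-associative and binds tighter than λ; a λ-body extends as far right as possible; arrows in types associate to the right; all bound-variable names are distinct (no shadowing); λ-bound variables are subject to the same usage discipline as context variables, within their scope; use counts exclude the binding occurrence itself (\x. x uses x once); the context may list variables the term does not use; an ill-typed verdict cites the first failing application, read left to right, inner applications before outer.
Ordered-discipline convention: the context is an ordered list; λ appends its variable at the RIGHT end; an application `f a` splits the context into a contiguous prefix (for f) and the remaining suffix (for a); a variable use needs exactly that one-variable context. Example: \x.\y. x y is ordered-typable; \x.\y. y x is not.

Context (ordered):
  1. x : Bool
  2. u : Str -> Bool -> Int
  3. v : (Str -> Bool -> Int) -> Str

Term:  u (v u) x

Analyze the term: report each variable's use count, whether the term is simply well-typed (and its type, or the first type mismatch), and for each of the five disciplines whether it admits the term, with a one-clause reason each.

counts: x=1, u=2, v=1
order of uses: u, v, u, x
typing: well-typed at Int
ordered: ✗, uses contraction: u ×2
linear: ✗, uses contraction: u ×2
affine: ✗, uses contraction: u ×2
relevant: ✓, none of x, u, v goes unused
unrestricted: ✓, well-typed at Int; no restrictions here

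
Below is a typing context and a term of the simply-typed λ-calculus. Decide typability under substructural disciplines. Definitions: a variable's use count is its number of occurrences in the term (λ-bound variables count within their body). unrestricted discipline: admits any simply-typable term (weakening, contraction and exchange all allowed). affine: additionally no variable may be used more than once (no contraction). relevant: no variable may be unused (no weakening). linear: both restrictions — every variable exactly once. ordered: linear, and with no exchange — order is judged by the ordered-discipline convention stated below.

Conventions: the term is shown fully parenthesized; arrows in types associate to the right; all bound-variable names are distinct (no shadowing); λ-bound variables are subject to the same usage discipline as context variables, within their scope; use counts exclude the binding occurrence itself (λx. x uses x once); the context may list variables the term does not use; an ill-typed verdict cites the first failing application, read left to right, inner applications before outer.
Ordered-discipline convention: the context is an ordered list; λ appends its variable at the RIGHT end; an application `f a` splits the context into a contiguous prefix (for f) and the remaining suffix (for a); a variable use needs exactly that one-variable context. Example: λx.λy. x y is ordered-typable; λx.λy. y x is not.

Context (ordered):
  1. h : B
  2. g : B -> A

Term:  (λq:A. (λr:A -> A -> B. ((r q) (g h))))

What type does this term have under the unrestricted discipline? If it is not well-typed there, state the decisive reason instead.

term : A -> (A -> A -> B) -> B
usage: h=1, g=1, q (bound)=1, r (bound)=1
uses in reading order: r, q, g, h
typing: the term checks, with type A -> (A -> A -> B) -> B
summary: ordered ✗, linear ✓, affine ✓, relevant ✓, unrestricted ✓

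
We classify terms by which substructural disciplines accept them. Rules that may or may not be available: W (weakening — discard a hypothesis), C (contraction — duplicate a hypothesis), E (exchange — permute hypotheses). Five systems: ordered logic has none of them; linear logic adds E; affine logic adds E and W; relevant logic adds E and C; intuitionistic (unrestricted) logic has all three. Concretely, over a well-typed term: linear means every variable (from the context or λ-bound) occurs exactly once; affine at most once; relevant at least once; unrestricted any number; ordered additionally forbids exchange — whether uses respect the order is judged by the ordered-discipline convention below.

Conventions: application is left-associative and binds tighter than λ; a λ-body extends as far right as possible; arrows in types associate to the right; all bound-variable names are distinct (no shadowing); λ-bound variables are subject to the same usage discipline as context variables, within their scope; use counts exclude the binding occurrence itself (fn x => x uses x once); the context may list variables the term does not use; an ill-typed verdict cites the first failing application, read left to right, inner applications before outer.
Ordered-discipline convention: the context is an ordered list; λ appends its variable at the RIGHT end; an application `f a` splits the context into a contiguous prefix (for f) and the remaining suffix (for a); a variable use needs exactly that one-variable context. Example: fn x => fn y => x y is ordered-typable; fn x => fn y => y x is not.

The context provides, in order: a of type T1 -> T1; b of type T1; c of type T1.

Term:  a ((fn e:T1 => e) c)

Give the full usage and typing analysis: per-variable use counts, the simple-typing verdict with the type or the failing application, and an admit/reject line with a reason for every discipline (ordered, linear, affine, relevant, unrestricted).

usage: a ×1; b ×0; c ×1; e (bound) ×1
use order (left to right): a, e, c
typing: ✓ — T1
ordered ✗ (needs weakening: b unused)
linear ✗ (needs weakening: b unused)
affine ✓ (a, b, c, e: no repeats, contraction unneeded)
relevant ✗ (needs weakening: b unused)
unrestricted ✓ (typability at T1 is all that's needed)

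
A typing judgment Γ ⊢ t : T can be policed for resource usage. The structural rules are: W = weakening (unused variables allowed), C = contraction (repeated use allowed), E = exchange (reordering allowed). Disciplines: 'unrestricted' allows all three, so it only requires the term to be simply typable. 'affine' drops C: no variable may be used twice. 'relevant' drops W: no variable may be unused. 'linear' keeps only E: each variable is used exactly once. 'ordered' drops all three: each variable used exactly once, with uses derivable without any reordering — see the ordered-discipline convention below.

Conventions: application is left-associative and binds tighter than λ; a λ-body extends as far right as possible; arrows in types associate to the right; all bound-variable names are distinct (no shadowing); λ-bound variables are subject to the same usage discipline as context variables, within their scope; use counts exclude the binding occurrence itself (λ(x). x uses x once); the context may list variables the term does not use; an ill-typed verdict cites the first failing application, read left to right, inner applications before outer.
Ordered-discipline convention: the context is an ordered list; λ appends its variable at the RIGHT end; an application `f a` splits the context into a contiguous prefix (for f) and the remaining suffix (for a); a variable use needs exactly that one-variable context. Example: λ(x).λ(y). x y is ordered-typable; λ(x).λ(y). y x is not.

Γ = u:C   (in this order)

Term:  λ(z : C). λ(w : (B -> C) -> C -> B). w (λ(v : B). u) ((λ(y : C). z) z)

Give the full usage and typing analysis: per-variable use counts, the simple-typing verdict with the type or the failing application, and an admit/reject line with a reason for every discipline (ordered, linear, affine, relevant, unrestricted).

use counts: u: 1, z (bound): 2, w (bound): 1, v (bound): 0, y (bound): 0
uses in reading order: w, u, z, z
typing: the term checks, with type C -> ((B -> C) -> C -> B) -> B
ordered: ✗, uses contraction: z ×2; unused: v, y — weakening required
linear: ✗, uses contraction: z ×2; unused: v, y — weakening required
affine: ✗, uses contraction: z ×2
relevant: ✗, unused: v, y — weakening required
unrestricted: ✓, typability at C -> ((B -> C) -> C -> B) -> B is all that's needed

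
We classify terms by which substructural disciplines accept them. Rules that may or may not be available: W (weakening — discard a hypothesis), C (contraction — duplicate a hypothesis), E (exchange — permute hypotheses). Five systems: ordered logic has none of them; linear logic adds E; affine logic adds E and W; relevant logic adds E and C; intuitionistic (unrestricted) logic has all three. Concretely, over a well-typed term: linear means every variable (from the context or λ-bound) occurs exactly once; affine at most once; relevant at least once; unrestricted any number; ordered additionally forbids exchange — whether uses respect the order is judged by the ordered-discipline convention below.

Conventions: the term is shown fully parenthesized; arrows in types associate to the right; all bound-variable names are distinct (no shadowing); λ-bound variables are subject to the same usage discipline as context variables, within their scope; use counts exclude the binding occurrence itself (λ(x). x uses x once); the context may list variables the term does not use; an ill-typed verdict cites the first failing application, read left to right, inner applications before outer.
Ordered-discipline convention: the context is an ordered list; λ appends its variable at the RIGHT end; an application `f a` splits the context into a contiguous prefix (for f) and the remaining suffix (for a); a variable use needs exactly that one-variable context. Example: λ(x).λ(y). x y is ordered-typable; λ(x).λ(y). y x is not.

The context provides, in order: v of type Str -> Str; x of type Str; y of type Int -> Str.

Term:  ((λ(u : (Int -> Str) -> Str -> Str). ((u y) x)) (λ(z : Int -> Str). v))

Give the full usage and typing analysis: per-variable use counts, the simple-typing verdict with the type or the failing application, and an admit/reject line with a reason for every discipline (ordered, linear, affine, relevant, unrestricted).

counts: v: 1; x: 1; y: 1; u [bound]: 1; z [bound]: 0
uses in reading order: u, y, x, v
typing: the term checks, with type Str
ordered ✗ (unused: z — weakening required)
linear ✗ (unused: z — weakening required)
affine ✓ (no duplicate uses among v, x, y, u, z)
relevant ✗ (unused: z — weakening required)
unrestricted ✓ (type-checks (Str) and nothing is barred)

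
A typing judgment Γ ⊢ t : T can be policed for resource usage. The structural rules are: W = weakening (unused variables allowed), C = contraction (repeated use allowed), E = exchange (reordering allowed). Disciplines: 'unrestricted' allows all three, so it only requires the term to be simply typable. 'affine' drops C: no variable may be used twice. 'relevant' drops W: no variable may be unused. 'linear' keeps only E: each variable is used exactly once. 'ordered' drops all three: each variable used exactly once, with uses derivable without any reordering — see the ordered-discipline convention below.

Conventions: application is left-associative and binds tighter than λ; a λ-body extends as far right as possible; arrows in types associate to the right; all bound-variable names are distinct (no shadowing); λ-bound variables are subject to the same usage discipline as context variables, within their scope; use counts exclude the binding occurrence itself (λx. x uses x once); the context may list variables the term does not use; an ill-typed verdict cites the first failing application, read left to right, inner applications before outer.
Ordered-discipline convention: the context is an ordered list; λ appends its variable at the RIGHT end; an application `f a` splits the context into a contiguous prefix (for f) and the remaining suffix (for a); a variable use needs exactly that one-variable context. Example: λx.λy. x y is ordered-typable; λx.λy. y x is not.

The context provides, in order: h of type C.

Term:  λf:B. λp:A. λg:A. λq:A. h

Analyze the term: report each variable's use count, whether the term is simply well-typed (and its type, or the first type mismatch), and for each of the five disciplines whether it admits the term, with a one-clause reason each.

use counts: h: 1×, f (λ-bound): 0×, p (λ-bound): 0×, g (λ-bound): 0×, q (λ-bound): 0×
use order (left to right): h
typing: well-typed — term : B → A → A → A → C
ordered: ✗ — needs weakening: f, p, g, q unused
linear: ✗ — needs weakening: f, p, g, q unused
affine: ✓ — at most one use each (h, f, p, g, q)
relevant: ✗ — needs weakening: f, p, g, q unused
unrestricted: ✓ — simply typable at B → A → A → A → C; W, C, E all held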